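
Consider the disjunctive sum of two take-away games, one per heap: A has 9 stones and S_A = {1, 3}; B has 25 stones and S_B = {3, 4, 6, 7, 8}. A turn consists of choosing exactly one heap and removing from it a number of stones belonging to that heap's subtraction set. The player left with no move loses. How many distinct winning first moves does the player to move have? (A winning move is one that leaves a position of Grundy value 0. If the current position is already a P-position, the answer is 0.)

Heap A, S = {1, 3}:
n : 0 1 2 3 4 5 6 7 8 9
G : 0 1 0 1 0 1 0 1 0 1
G_A(9) = 1.
Heap B, S = {3, 4, 6, 7, 8}:
G(0) = 0
G(1) = mex{} = 0
G(2) = mex{} = 0
G(3) = mex{0} = 1
G(4) = mex{0,0} = 1
G(5) = mex{0,0} = 1
G(6) = mex{1,0,0} = 2
G(7) = mex{1,1,0,0} = 2
G(8) = mex{1,1,0,0,0} = 2
G(9) = mex{2,1,1,0,0} = 3
G(10) = mex{2,2,1,1,0} = 3
G(11) = mex{2,2,1,1,1} = 0
G(12) = mex{3,2,2,1,1} = 0
G(13) = mex{3,3,2,2,1} = 0
G(14) = mex{0,3,2,2,2} = 1
G(15) = mex{0,0,3,2,2} = 1
G(16) = mex{0,0,3,3,2} = 1
G(17) = mex{1,0,0,3,3} = 2
G(18) = mex{1,1,0,0,3} = 2
G(19) = mex{1,1,0,0,0} = 2
G(20) = mex{2,1,1,0,0} = 3
G(21) = mex{2,2,1,1,0} = 3
G(22) = mex{2,2,1,1,1} = 0
G(23) = mex{3,2,2,1,1} = 0
G(24) = mex{3,3,2,2,1} = 0
G(25) = mex{0,3,2,2,2} = 1
G_B(25) = 1.
Combined Grundy value = 1 ⊕ 1 = 0.
A winning move leaves total XOR = 0, i.e. changes one component's Grundy value g to g ⊕ X where X is the current total.
Heap A: target g' = 1⊕0 = 1, but every legal move changes the Grundy value (mex property), so 0 moves.
Heap B: target g' = 1⊕0 = 1, but every legal move changes the Grundy value (mex property), so 0 moves.

0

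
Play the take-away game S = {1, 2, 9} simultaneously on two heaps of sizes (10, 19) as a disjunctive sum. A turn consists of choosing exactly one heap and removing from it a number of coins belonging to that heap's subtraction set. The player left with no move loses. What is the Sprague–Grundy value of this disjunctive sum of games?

All heaps use S = {1, 2, 9}:
G(0) = 0
G(1) = mex{0} = 1
G(2) = mex{1,0} = 2
G(3) = mex{2,1} = 0
G(4) = mex{0,2} = 1
G(5) = mex{1,0} = 2
G(6) = mex{2,1} = 0
G(7) = mex{0,2} = 1
G(8) = mex{1,0} = 2
G(9) = mex{2,1,0} = 3
G(10) = mex{3,2,1} = 0
G(11) = mex{0,3,2} = 1
G(12) = mex{1,0,0} = 2
G(13) = mex{2,1,1} = 0
G(14) = mex{0,2,2} = 1
G(15) = mex{1,0,0} = 2
G(16) = mex{2,1,1} = 0
G(17) = mex{0,2,2} = 1
G(18) = mex{1,0,3} = 2
G(19) = mex{2,1,0} = 3
Heap A: G(10) = 0.
Heap B: G(19) = 3.
Combined Grundy value = 0 ⊕ 3 = 3.

3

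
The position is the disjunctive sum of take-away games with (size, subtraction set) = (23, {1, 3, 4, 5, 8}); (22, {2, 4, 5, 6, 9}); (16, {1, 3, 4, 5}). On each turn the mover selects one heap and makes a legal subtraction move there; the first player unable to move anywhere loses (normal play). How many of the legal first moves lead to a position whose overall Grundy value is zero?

4

Heap A, S = {1, 3, 4, 5, 8}:
G(0) = 0
G(1) = mex{0} = 1
G(2) = mex{1} = 0
G(3) = mex{0,0} = 1
G(4) = mex{1,1,0} = 2
G(5) = mex{2,0,1,0} = 3
G(6) = mex{3,1,0,1} = 2
G(7) = mex{2,2,1,0} = 3
G(8) = mex{3,3,2,1,0} = 4
G(9) = mex{4,2,3,2,1} = 0
G(10) = mex{0,3,2,3,0} = 1
G(11) = mex{1,4,3,2,1} = 0
G(12) = mex{0,0,4,3,2} = 1
G(13) = mex{1,1,0,4,3} = 2
G(14) = mex{2,0,1,0,2} = 3
G(15) = mex{3,1,0,1,3} = 2
G(16) = mex{2,2,1,0,4} = 3
G(17) = mex{3,3,2,1,0} = 4
G(18) = mex{4,2,3,2,1} = 0
G(19) = mex{0,3,2,3,0} = 1
G(20) = mex{1,4,3,2,1} = 0
G(21) = mex{0,0,4,3,2} = 1
G(22) = mex{1,1,0,4,3} = 2
G(23) = mex{2,0,1,0,2} = 3
G_A(23) = 3.
Heap B, S = {2, 4, 5, 6, 9}:
G(0) = 0
G(1) = mex{} = 0
G(2) = mex{0} = 1
G(3) = mex{0} = 1
G(4) = mex{1,0} = 2
G(5) = mex{1,0,0} = 2
G(6) = mex{2,1,0,0} = 3
G(7) = mex{2,1,1,0} = 3
G(8) = mex{3,2,1,1} = 0
G(9) = mex{3,2,2,1,0} = 4
G(10) = mex{0,3,2,2,0} = 1
G(11) = mex{4,3,3,2,1} = 0
G(12) = mex{1,0,3,3,1} = 2
G(13) = mex{0,4,0,3,2} = 1
G(14) = mex{2,1,4,0,2} = 3
G(15) = mex{1,0,1,4,3} = 2
G(16) = mex{3,2,0,1,3} = 4
G(17) = mex{2,1,2,0,0} = 3
G(18) = mex{4,3,1,2,4} = 0
G(19) = mex{3,2,3,1,1} = 0
G(20) = mex{0,4,2,3,0} = 1
G(21) = mex{0,3,4,2,2} = 1
G(22) = mex{1,0,3,4,1} = 2
G_B(22) = 2.
Heap C, S = {1, 3, 4, 5}:
n :  0  1  2  3  4  5  6  7  8  9 10 11 12 13 14 15 16
G :  0  1  0  1  2  3  2  3  0  1  0  1  2  3  2  3  0
G_C(16) = 0.
Combined Grundy value = 3 ⊕ 2 ⊕ 0 = 1.
A winning move leaves total XOR = 0, i.e. changes one component's Grundy value g to g ⊕ X where X is the current total.
Heap A: need g' = 3⊕1 = 2. Options: 23−1→G=2, 23−3→G=0, 23−4→G=1, 23−5→G=0, 23−8→G=2. Hits: 2.
Heap B: need g' = 2⊕1 = 3. Options: 22−2→G=1, 22−4→G=0, 22−5→G=3, 22−6→G=4, 22−9→G=1. Hits: 1.
Heap C: need g' = 0⊕1 = 1. Options: 16−1→G=3, 16−3→G=3, 16−4→G=2, 16−5→G=1. Hits: 1.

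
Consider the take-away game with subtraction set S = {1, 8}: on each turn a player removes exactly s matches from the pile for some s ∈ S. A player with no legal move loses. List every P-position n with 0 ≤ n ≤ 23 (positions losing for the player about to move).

n :  0  1  2  3  4  5  6  7  8  9 10 11 12 13 14 15 16 17 18 19 20 21 22 23
G :  0  1  0  1  0  1  0  1  2  0  1  0  1  0  1  0  1  2  0  1  0  1  0  1
P-positions are exactly the n with G(n) = 0.

0, 2, 4, 6, 9, 11, 13, 15, 18, 20, 22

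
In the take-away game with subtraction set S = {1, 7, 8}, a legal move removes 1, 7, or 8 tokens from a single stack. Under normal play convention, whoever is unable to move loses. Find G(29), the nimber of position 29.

G(0) = 0
G(1) = mex{0} = 1
G(2) = mex{1} = 0
G(3) = mex{0} = 1
G(4) = mex{1} = 0
G(5) = mex{0} = 1
G(6) = mex{1} = 0
G(7) = mex{0,0} = 1
G(8) = mex{1,1,0} = 2
G(9) = mex{2,0,1} = 3
G(10) = mex{3,1,0} = 2
G(11) = mex{2,0,1} = 3
G(12) = mex{3,1,0} = 2
G(13) = mex{2,0,1} = 3
G(14) = mex{3,1,0} = 2
G(15) = mex{2,2,1} = 0
G(16) = mex{0,3,2} = 1
G(17) = mex{1,2,3} = 0
G(18) = mex{0,3,2} = 1
G(19) = mex{1,2,3} = 0
G(20) = mex{0,3,2} = 1
G(21) = mex{1,2,3} = 0
G(22) = mex{0,0,2} = 1
G(23) = mex{1,1,0} = 2
G(24) = mex{2,0,1} = 3
G(25) = mex{3,1,0} = 2
G(26) = mex{2,0,1} = 3
G(27) = mex{3,1,0} = 2
G(28) = mex{2,0,1} = 3
G(29) = mex{3,1,0} = 2

2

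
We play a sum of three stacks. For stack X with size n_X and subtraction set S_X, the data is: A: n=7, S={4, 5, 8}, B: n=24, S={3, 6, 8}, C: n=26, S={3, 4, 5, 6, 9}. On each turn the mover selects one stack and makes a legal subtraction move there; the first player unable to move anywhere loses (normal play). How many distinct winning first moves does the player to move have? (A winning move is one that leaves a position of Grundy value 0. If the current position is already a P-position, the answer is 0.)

Stack A, S = {4, 5, 8}:
n : 0 1 2 3 4 5 6 7
G : 0 0 0 0 1 1 1 1
G_A(7) = 1.
Stack B, S = {3, 6, 8}:
n :  0  1  2  3  4  5  6  7  8  9 10 11 12 13 14 15 16 17 18 19 20 21 22 23 24
G :  0  0  0  1  1  1  2  2  2  3  3  0  0  0  1  1  1  2  2  2  3  3  0  0  0
G_B(24) = 0.
Stack C, S = {3, 4, 5, 6, 9}:
G(0) = 0
G(1) = mex{} = 0
G(2) = mex{} = 0
G(3) = mex{0} = 1
G(4) = mex{0,0} = 1
G(5) = mex{0,0,0} = 1
G(6) = mex{1,0,0,0} = 2
G(7) = mex{1,1,0,0} = 2
G(8) = mex{1,1,1,0} = 2
G(9) = mex{2,1,1,1,0} = 3
G(10) = mex{2,2,1,1,0} = 3
G(11) = mex{2,2,2,1,0} = 3
G(12) = mex{3,2,2,2,1} = 0
G(13) = mex{3,3,2,2,1} = 0
G(14) = mex{3,3,3,2,1} = 0
G(15) = mex{0,3,3,3,2} = 1
G(16) = mex{0,0,3,3,2} = 1
G(17) = mex{0,0,0,3,2} = 1
G(18) = mex{1,0,0,0,3} = 2
G(19) = mex{1,1,0,0,3} = 2
G(20) = mex{1,1,1,0,3} = 2
G(21) = mex{2,1,1,1,0} = 3
G(22) = mex{2,2,1,1,0} = 3
G(23) = mex{2,2,2,1,0} = 3
G(24) = mex{3,2,2,2,1} = 0
G(25) = mex{3,3,2,2,1} = 0
G(26) = mex{3,3,3,2,1} = 0
G_C(26) = 0.
Combined Grundy value = 1 ⊕ 0 ⊕ 0 = 1.
A winning move leaves total XOR = 0, i.e. changes one component's Grundy value g to g ⊕ X where X is the current total.
Stack A: need g' = 1⊕1 = 0. Options: 7−4→G=0, 7−5→G=0. Hits: 2.
Stack B: need g' = 0⊕1 = 1. Options: 24−3→G=3, 24−6→G=2, 24−8→G=1. Hits: 1.
Stack C: need g' = 0⊕1 = 1. Options: 26−3→G=3, 26−4→G=3, 26−5→G=3, 26−6→G=2, 26−9→G=1. Hits: 1.

4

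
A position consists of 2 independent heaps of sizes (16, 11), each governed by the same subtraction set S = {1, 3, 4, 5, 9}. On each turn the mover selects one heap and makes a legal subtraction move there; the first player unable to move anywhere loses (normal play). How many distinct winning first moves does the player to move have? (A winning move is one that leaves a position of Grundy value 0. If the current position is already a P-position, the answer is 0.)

4

All heaps use S = {1, 3, 4, 5, 9}:
G(0) = 0
G(1) = mex{0} = 1
G(2) = mex{1} = 0
G(3) = mex{0,0} = 1
G(4) = mex{1,1,0} = 2
G(5) = mex{2,0,1,0} = 3
G(6) = mex{3,1,0,1} = 2
G(7) = mex{2,2,1,0} = 3
G(8) = mex{3,3,2,1} = 0
G(9) = mex{0,2,3,2,0} = 1
G(10) = mex{1,3,2,3,1} = 0
G(11) = mex{0,0,3,2,0} = 1
G(12) = mex{1,1,0,3,1} = 2
G(13) = mex{2,0,1,0,2} = 3
G(14) = mex{3,1,0,1,3} = 2
G(15) = mex{2,2,1,0,2} = 3
G(16) = mex{3,3,2,1,3} = 0
Heap A: G(16) = 0.
Heap B: G(11) = 1.
Combined Grundy value = 0 ⊕ 1 = 1.
A winning move leaves total XOR = 0, i.e. changes one component's Grundy value g to g ⊕ X where X is the current total.
Heap A: need g' = 0⊕1 = 1. Options: 16−1→G=3, 16−3→G=3, 16−4→G=2, 16−5→G=1, 16−9→G=3. Hits: 1.
Heap B: need g' = 1⊕1 = 0. Options: 11−1→G=0, 11−3→G=0, 11−4→G=3, 11−5→G=2, 11−9→G=0. Hits: 3.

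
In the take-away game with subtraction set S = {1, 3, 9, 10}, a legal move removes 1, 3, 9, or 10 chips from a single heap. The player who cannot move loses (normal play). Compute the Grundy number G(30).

G(0) = 0
G(1) = mex{0} = 1
G(2) = mex{1} = 0
G(3) = mex{0,0} = 1
G(4) = mex{1,1} = 0
G(5) = mex{0,0} = 1
G(6) = mex{1,1} = 0
G(7) = mex{0,0} = 1
G(8) = mex{1,1} = 0
G(9) = mex{0,0,0} = 1
G(10) = mex{1,1,1,0} = 2
G(11) = mex{2,0,0,1} = 3
G(12) = mex{3,1,1,0} = 2
G(13) = mex{2,2,0,1} = 3
G(14) = mex{3,3,1,0} = 2
G(15) = mex{2,2,0,1} = 3
G(16) = mex{3,3,1,0} = 2
G(17) = mex{2,2,0,1} = 3
G(18) = mex{3,3,1,0} = 2
G(19) = mex{2,2,2,1} = 0
G(20) = mex{0,3,3,2} = 1
G(21) = mex{1,2,2,3} = 0
G(22) = mex{0,0,3,2} = 1
G(23) = mex{1,1,2,3} = 0
G(24) = mex{0,0,3,2} = 1
G(25) = mex{1,1,2,3} = 0
G(26) = mex{0,0,3,2} = 1
G(27) = mex{1,1,2,3} = 0
G(28) = mex{0,0,0,2} = 1
G(29) = mex{1,1,1,0} = 2
G(30) = mex{2,0,0,1} = 3

3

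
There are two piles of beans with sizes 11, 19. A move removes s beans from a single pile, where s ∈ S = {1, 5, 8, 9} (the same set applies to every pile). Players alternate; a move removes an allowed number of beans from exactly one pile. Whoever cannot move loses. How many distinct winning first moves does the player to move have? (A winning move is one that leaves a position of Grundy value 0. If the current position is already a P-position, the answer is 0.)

2

All piles use S = {1, 5, 8, 9}:
G(0) = 0
G(1) = mex{0} = 1
G(2) = mex{1} = 0
G(3) = mex{0} = 1
G(4) = mex{1} = 0
G(5) = mex{0,0} = 1
G(6) = mex{1,1} = 0
G(7) = mex{0,0} = 1
G(8) = mex{1,1,0} = 2
G(9) = mex{2,0,1,0} = 3
G(10) = mex{3,1,0,1} = 2
G(11) = mex{2,0,1,0} = 3
G(12) = mex{3,1,0,1} = 2
G(13) = mex{2,2,1,0} = 3
G(14) = mex{3,3,0,1} = 2
G(15) = mex{2,2,1,0} = 3
G(16) = mex{3,3,2,1} = 0
G(17) = mex{0,2,3,2} = 1
G(18) = mex{1,3,2,3} = 0
G(19) = mex{0,2,3,2} = 1
Pile A: G(11) = 3.
Pile B: G(19) = 1.
Combined Grundy value = 3 ⊕ 1 = 2.
A winning move leaves total XOR = 0, i.e. changes one component's Grundy value g to g ⊕ X where X is the current total.
Pile A: need g' = 3⊕2 = 1. Options: 11−1→G=2, 11−5→G=0, 11−8→G=1, 11−9→G=0. Hits: 1.
Pile B: need g' = 1⊕2 = 3. Options: 19−1→G=0, 19−5→G=2, 19−8→G=3, 19−9→G=2. Hits: 1.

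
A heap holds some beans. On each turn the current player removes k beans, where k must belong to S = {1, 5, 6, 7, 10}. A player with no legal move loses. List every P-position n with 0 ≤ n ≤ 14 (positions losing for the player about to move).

0, 2, 4, 13

G(0) = 0
G(1) = mex{0} = 1
G(2) = mex{1} = 0
G(3) = mex{0} = 1
G(4) = mex{1} = 0
G(5) = mex{0,0} = 1
G(6) = mex{1,1,0} = 2
G(7) = mex{2,0,1,0} = 3
G(8) = mex{3,1,0,1} = 2
G(9) = mex{2,0,1,0} = 3
G(10) = mex{3,1,0,1,0} = 2
G(11) = mex{2,2,1,0,1} = 3
G(12) = mex{3,3,2,1,0} = 4
G(13) = mex{4,2,3,2,1} = 0
G(14) = mex{0,3,2,3,0} = 1
P-positions are exactly the n with G(n) = 0.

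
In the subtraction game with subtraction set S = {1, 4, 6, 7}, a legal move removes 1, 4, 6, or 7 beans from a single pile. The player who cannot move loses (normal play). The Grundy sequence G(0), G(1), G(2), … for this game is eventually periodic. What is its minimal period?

13

G(0) = 0
G(1) = mex{0} = 1
G(2) = mex{1} = 0
G(3) = mex{0} = 1
G(4) = mex{1,0} = 2
G(5) = mex{2,1} = 0
G(6) = mex{0,0,0} = 1
G(7) = mex{1,1,1,0} = 2
G(8) = mex{2,2,0,1} = 3
G(9) = mex{3,0,1,0} = 2
G(10) = mex{2,1,2,1} = 0
G(11) = mex{0,2,0,2} = 1
G(12) = mex{1,3,1,0} = 2
G(13) = mex{2,2,2,1} = 0
G(14) = mex{0,0,3,2} = 1
G(15) = mex{1,1,2,3} = 0
G(16) = mex{0,2,0,2} = 1
G(17) = mex{1,0,1,0} = 2
G(18) = mex{2,1,2,1} = 0
G(19) = mex{0,0,0,2} = 1
G(20) = mex{1,1,1,0} = 2
G(21) = mex{2,2,0,1} = 3
G(22) = mex{3,0,1,0} = 2
G(23) = mex{2,1,2,1} = 0
G(24) = mex{0,2,0,2} = 1
G(25) = mex{1,3,1,0} = 2
G(26) = mex{2,2,2,1} = 0
G(27) = mex{0,0,3,2} = 1
G(n+13) = G(n) holds for n = 0,…,6 (a full window of length max(S) = 7), so the sequence is purely periodic with period 13.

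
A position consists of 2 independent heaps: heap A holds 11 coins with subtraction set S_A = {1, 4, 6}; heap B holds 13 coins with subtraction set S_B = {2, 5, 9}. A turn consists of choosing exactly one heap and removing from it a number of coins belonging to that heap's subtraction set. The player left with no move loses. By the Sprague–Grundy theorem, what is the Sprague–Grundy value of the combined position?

0

Heap A, S = {1, 4, 6}:
G(0) = 0
G(1) = mex{0} = 1
G(2) = mex{1} = 0
G(3) = mex{0} = 1
G(4) = mex{1,0} = 2
G(5) = mex{2,1} = 0
G(6) = mex{0,0,0} = 1
G(7) = mex{1,1,1} = 0
G(8) = mex{0,2,0} = 1
G(9) = mex{1,0,1} = 2
G(10) = mex{2,1,2} = 0
G(11) = mex{0,0,0} = 1
G_A(11) = 1.
Heap B, S = {2, 5, 9}:
G(0) = 0
G(1) = mex{} = 0
G(2) = mex{0} = 1
G(3) = mex{0} = 1
G(4) = mex{1} = 0
G(5) = mex{1,0} = 2
G(6) = mex{0,0} = 1
G(7) = mex{2,1} = 0
G(8) = mex{1,1} = 0
G(9) = mex{0,0,0} = 1
G(10) = mex{0,2,0} = 1
G(11) = mex{1,1,1} = 0
G(12) = mex{1,0,1} = 2
G(13) = mex{0,0,0} = 1
G_B(13) = 1.
Combined Grundy value = 1 ⊕ 1 = 0.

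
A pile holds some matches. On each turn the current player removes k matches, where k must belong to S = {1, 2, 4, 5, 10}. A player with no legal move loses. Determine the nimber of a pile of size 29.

G(0) = 0
G(1) = mex{0} = 1
G(2) = mex{1,0} = 2
G(3) = mex{2,1} = 0
G(4) = mex{0,2,0} = 1
G(5) = mex{1,0,1,0} = 2
G(6) = mex{2,1,2,1} = 0
G(7) = mex{0,2,0,2} = 1
G(8) = mex{1,0,1,0} = 2
G(9) = mex{2,1,2,1} = 0
G(10) = mex{0,2,0,2,0} = 1
G(11) = mex{1,0,1,0,1} = 2
G(12) = mex{2,1,2,1,2} = 0
G(13) = mex{0,2,0,2,0} = 1
G(14) = mex{1,0,1,0,1} = 2
G(15) = mex{2,1,2,1,2} = 0
G(16) = mex{0,2,0,2,0} = 1
G(17) = mex{1,0,1,0,1} = 2
G(18) = mex{2,1,2,1,2} = 0
G(19) = mex{0,2,0,2,0} = 1
G(20) = mex{1,0,1,0,1} = 2
G(21) = mex{2,1,2,1,2} = 0
G(22) = mex{0,2,0,2,0} = 1
G(23) = mex{1,0,1,0,1} = 2
G(24) = mex{2,1,2,1,2} = 0
G(25) = mex{0,2,0,2,0} = 1
G(26) = mex{1,0,1,0,1} = 2
G(27) = mex{2,1,2,1,2} = 0
G(28) = mex{0,2,0,2,0} = 1
G(29) = mex{1,0,1,0,1} = 2

2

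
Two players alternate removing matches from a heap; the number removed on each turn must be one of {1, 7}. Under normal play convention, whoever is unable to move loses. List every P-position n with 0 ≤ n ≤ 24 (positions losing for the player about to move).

n :  0  1  2  3  4  5  6  7  8  9 10 11 12 13 14 15 16 17 18 19 20 21 22 23 24
G :  0  1  0  1  0  1  0  1  0  1  0  1  0  1  0  1  0  1  0  1  0  1  0  1  0
P-positions are exactly the n with G(n) = 0.

0, 2, 4, 6, 8, 10, 12, 14, 16, 18, 20, 22, 24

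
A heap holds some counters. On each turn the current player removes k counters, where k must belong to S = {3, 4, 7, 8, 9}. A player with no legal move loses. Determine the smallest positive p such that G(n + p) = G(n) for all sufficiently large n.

G(0) = 0
G(1) = mex{} = 0
G(2) = mex{} = 0
G(3) = mex{0} = 1
G(4) = mex{0,0} = 1
G(5) = mex{0,0} = 1
G(6) = mex{1,0} = 2
G(7) = mex{1,1,0} = 2
G(8) = mex{1,1,0,0} = 2
G(9) = mex{2,1,0,0,0} = 3
G(10) = mex{2,2,1,0,0} = 3
G(11) = mex{2,2,1,1,0} = 3
G(12) = mex{3,2,1,1,1} = 0
G(13) = mex{3,3,2,1,1} = 0
G(14) = mex{3,3,2,2,1} = 0
G(15) = mex{0,3,2,2,2} = 1
G(16) = mex{0,0,3,2,2} = 1
G(17) = mex{0,0,3,3,2} = 1
G(18) = mex{1,0,3,3,3} = 2
G(19) = mex{1,1,0,3,3} = 2
G(20) = mex{1,1,0,0,3} = 2
G(21) = mex{2,1,0,0,0} = 3
G(22) = mex{2,2,1,0,0} = 3
G(23) = mex{2,2,1,1,0} = 3
G(24) = mex{3,2,1,1,1} = 0
G(25) = mex{3,3,2,1,1} = 0
G(n+12) = G(n) holds for n = 0,…,8 (a full window of length max(S) = 9), so the sequence is purely periodic with period 12.

12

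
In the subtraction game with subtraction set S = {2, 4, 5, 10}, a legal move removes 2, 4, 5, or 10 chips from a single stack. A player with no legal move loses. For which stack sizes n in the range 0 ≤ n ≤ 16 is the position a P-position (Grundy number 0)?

n :  0  1  2  3  4  5  6  7  8  9 10 11 12 13 14 15 16
G :  0  0  1  1  2  2  3  0  0  1  1  2  2  3  0  0  1
P-positions are exactly the n with G(n) = 0.

0, 1, 7, 8, 14, 15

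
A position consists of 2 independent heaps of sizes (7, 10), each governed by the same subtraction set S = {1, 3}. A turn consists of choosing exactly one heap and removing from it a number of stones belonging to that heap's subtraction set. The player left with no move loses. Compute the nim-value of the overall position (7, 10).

1

All heaps use S = {1, 3}:
G(0) = 0
G(1) = mex{0} = 1
G(2) = mex{1} = 0
G(3) = mex{0,0} = 1
G(4) = mex{1,1} = 0
G(5) = mex{0,0} = 1
G(6) = mex{1,1} = 0
G(7) = mex{0,0} = 1
G(8) = mex{1,1} = 0
G(9) = mex{0,0} = 1
G(10) = mex{1,1} = 0
Heap A: G(7) = 1.
Heap B: G(10) = 0.
Combined Grundy value = 1 ⊕ 0 = 1.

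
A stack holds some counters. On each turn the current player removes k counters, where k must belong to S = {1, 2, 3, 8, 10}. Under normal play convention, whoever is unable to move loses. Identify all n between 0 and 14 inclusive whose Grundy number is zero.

0, 4, 9, 13

G(0) = 0
G(1) = mex{0} = 1
G(2) = mex{1,0} = 2
G(3) = mex{2,1,0} = 3
G(4) = mex{3,2,1} = 0
G(5) = mex{0,3,2} = 1
G(6) = mex{1,0,3} = 2
G(7) = mex{2,1,0} = 3
G(8) = mex{3,2,1,0} = 4
G(9) = mex{4,3,2,1} = 0
G(10) = mex{0,4,3,2,0} = 1
G(11) = mex{1,0,4,3,1} = 2
G(12) = mex{2,1,0,0,2} = 3
G(13) = mex{3,2,1,1,3} = 0
G(14) = mex{0,3,2,2,0} = 1
P-positions are exactly the n with G(n) = 0.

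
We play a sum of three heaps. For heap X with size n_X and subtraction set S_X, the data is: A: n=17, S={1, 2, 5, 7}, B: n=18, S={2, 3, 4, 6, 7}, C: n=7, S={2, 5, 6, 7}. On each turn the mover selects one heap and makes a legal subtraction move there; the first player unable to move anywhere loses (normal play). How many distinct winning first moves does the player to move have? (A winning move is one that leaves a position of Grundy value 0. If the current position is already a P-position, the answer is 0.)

3

Heap A, S = {1, 2, 5, 7}:
G(0) = 0
G(1) = mex{0} = 1
G(2) = mex{1,0} = 2
G(3) = mex{2,1} = 0
G(4) = mex{0,2} = 1
G(5) = mex{1,0,0} = 2
G(6) = mex{2,1,1} = 0
G(7) = mex{0,2,2,0} = 1
G(8) = mex{1,0,0,1} = 2
G(9) = mex{2,1,1,2} = 0
G(10) = mex{0,2,2,0} = 1
G(11) = mex{1,0,0,1} = 2
G(12) = mex{2,1,1,2} = 0
G(13) = mex{0,2,2,0} = 1
G(14) = mex{1,0,0,1} = 2
G(15) = mex{2,1,1,2} = 0
G(16) = mex{0,2,2,0} = 1
G(17) = mex{1,0,0,1} = 2
G_A(17) = 2.
Heap B, S = {2, 3, 4, 6, 7}:
G(0) = 0
G(1) = mex{} = 0
G(2) = mex{0} = 1
G(3) = mex{0,0} = 1
G(4) = mex{1,0,0} = 2
G(5) = mex{1,1,0} = 2
G(6) = mex{2,1,1,0} = 3
G(7) = mex{2,2,1,0,0} = 3
G(8) = mex{3,2,2,1,0} = 4
G(9) = mex{3,3,2,1,1} = 0
G(10) = mex{4,3,3,2,1} = 0
G(11) = mex{0,4,3,2,2} = 1
G(12) = mex{0,0,4,3,2} = 1
G(13) = mex{1,0,0,3,3} = 2
G(14) = mex{1,1,0,4,3} = 2
G(15) = mex{2,1,1,0,4} = 3
G(16) = mex{2,2,1,0,0} = 3
G(17) = mex{3,2,2,1,0} = 4
G(18) = mex{3,3,2,1,1} = 0
G_B(18) = 0.
Heap C, S = {2, 5, 6, 7}:
G(0) = 0
G(1) = mex{} = 0
G(2) = mex{0} = 1
G(3) = mex{0} = 1
G(4) = mex{1} = 0
G(5) = mex{1,0} = 2
G(6) = mex{0,0,0} = 1
G(7) = mex{2,1,0,0} = 3
G_C(7) = 3.
Combined Grundy value = 2 ⊕ 0 ⊕ 3 = 1.
A winning move leaves total XOR = 0, i.e. changes one component's Grundy value g to g ⊕ X where X is the current total.
Heap A: need g' = 2⊕1 = 3. Options: 17−1→G=1, 17−2→G=0, 17−5→G=0, 17−7→G=1. Hits: 0.
Heap B: need g' = 0⊕1 = 1. Options: 18−2→G=3, 18−3→G=3, 18−4→G=2, 18−6→G=1, 18−7→G=1. Hits: 2.
Heap C: need g' = 3⊕1 = 2. Options: 7−2→G=2, 7−5→G=1, 7−6→G=0, 7−7→G=0. Hits: 1.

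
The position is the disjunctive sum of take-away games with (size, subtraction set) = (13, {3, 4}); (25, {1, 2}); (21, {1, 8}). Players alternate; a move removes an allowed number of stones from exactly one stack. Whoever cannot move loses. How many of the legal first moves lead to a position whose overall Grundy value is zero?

1

Stack A, S = {3, 4}:
n :  0  1  2  3  4  5  6  7  8  9 10 11 12 13
G :  0  0  0  1  1  1  2  0  0  0  1  1  1  2
G_A(13) = 2.
Stack B, S = {1, 2}:
n :  0  1  2  3  4  5  6  7  8  9 10 11 12 13 14 15 16 17 18 19 20 21 22 23 24 25
G :  0  1  2  0  1  2  0  1  2  0  1  2  0  1  2  0  1  2  0  1  2  0  1  2  0  1
G_B(25) = 1.
Stack C, S = {1, 8}:
n :  0  1  2  3  4  5  6  7  8  9 10 11 12 13 14 15 16 17 18 19 20 21
G :  0  1  0  1  0  1  0  1  2  0  1  0  1  0  1  0  1  2  0  1  0  1
G_C(21) = 1.
Combined Grundy value = 2 ⊕ 1 ⊕ 1 = 2.
A winning move leaves total XOR = 0, i.e. changes one component's Grundy value g to g ⊕ X where X is the current total.
Stack A: need g' = 2⊕2 = 0. Options: 13−3→G=1, 13−4→G=0. Hits: 1.
Stack B: need g' = 1⊕2 = 3. Options: 25−1→G=0, 25−2→G=2. Hits: 0.
Stack C: need g' = 1⊕2 = 3. Options: 21−1→G=0, 21−8→G=0. Hits: 0.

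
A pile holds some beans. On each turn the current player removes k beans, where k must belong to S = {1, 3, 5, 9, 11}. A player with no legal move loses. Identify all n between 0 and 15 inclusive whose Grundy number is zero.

0, 2, 4, 6, 8, 10, 12, 14

n :  0  1  2  3  4  5  6  7  8  9 10 11 12 13 14 15
G :  0  1  0  1  0  1  0  1  0  1  0  1  0  1  0  1
P-positions are exactly the n with G(n) = 0.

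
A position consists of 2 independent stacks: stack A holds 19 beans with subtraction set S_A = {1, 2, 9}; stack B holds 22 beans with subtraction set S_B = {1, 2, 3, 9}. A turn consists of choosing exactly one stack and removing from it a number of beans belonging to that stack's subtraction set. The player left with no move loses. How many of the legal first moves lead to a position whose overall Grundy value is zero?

Stack A, S = {1, 2, 9}:
n :  0  1  2  3  4  5  6  7  8  9 10 11 12 13 14 15 16 17 18 19
G :  0  1  2  0  1  2  0  1  2  3  0  1  2  0  1  2  0  1  2  3
G_A(19) = 3.
Stack B, S = {1, 2, 3, 9}:
G(0) = 0
G(1) = mex{0} = 1
G(2) = mex{1,0} = 2
G(3) = mex{2,1,0} = 3
G(4) = mex{3,2,1} = 0
G(5) = mex{0,3,2} = 1
G(6) = mex{1,0,3} = 2
G(7) = mex{2,1,0} = 3
G(8) = mex{3,2,1} = 0
G(9) = mex{0,3,2,0} = 1
G(10) = mex{1,0,3,1} = 2
G(11) = mex{2,1,0,2} = 3
G(12) = mex{3,2,1,3} = 0
G(13) = mex{0,3,2,0} = 1
G(14) = mex{1,0,3,1} = 2
G(15) = mex{2,1,0,2} = 3
G(16) = mex{3,2,1,3} = 0
G(17) = mex{0,3,2,0} = 1
G(18) = mex{1,0,3,1} = 2
G(19) = mex{2,1,0,2} = 3
G(20) = mex{3,2,1,3} = 0
G(21) = mex{0,3,2,0} = 1
G(22) = mex{1,0,3,1} = 2
G_B(22) = 2.
Combined Grundy value = 3 ⊕ 2 = 1.
A winning move leaves total XOR = 0, i.e. changes one component's Grundy value g to g ⊕ X where X is the current total.
Stack A: need g' = 3⊕1 = 2. Options: 19−1→G=2, 19−2→G=1, 19−9→G=0. Hits: 1.
Stack B: need g' = 2⊕1 = 3. Options: 22−1→G=1, 22−2→G=0, 22−3→G=3, 22−9→G=1. Hits: 1.

2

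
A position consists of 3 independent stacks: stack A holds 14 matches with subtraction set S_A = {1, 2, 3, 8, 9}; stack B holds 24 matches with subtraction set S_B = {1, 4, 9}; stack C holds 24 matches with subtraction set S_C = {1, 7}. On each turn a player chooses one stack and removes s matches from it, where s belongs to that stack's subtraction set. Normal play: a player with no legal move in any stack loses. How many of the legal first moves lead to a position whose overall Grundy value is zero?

Stack A, S = {1, 2, 3, 8, 9}:
n :  0  1  2  3  4  5  6  7  8  9 10 11 12 13 14
G :  0  1  2  3  0  1  2  3  4  5  0  1  2  3  0
G_A(14) = 0.
Stack B, S = {1, 4, 9}:
G(0) = 0
G(1) = mex{0} = 1
G(2) = mex{1} = 0
G(3) = mex{0} = 1
G(4) = mex{1,0} = 2
G(5) = mex{2,1} = 0
G(6) = mex{0,0} = 1
G(7) = mex{1,1} = 0
G(8) = mex{0,2} = 1
G(9) = mex{1,0,0} = 2
G(10) = mex{2,1,1} = 0
G(11) = mex{0,0,0} = 1
G(12) = mex{1,1,1} = 0
G(13) = mex{0,2,2} = 1
G(14) = mex{1,0,0} = 2
G(15) = mex{2,1,1} = 0
G(16) = mex{0,0,0} = 1
G(17) = mex{1,1,1} = 0
G(18) = mex{0,2,2} = 1
G(19) = mex{1,0,0} = 2
G(20) = mex{2,1,1} = 0
G(21) = mex{0,0,0} = 1
G(22) = mex{1,1,1} = 0
G(23) = mex{0,2,2} = 1
G(24) = mex{1,0,0} = 2
G_B(24) = 2.
Stack C, S = {1, 7}:
n :  0  1  2  3  4  5  6  7  8  9 10 11 12 13 14 15 16 17 18 19 20 21 22 23 24
G :  0  1  0  1  0  1  0  1  0  1  0  1  0  1  0  1  0  1  0  1  0  1  0  1  0
G_C(24) = 0.
Combined Grundy value = 0 ⊕ 2 ⊕ 0 = 2.
A winning move leaves total XOR = 0, i.e. changes one component's Grundy value g to g ⊕ X where X is the current total.
Stack A: need g' = 0⊕2 = 2. Options: 14−1→G=3, 14−2→G=2, 14−3→G=1, 14−8→G=2, 14−9→G=1. Hits: 2.
Stack B: need g' = 2⊕2 = 0. Options: 24−1→G=1, 24−4→G=0, 24−9→G=0. Hits: 2.
Stack C: need g' = 0⊕2 = 2. Options: 24−1→G=1, 24−7→G=1. Hits: 0.

4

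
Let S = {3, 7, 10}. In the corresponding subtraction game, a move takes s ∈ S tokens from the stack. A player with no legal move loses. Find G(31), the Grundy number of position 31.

G(0) = 0
G(1) = mex{} = 0
G(2) = mex{} = 0
G(3) = mex{0} = 1
G(4) = mex{0} = 1
G(5) = mex{0} = 1
G(6) = mex{1} = 0
G(7) = mex{1,0} = 2
G(8) = mex{1,0} = 2
G(9) = mex{0,0} = 1
G(10) = mex{2,1,0} = 3
G(11) = mex{2,1,0} = 3
G(12) = mex{1,1,0} = 2
G(13) = mex{3,0,1} = 2
G(14) = mex{3,2,1} = 0
G(15) = mex{2,2,1} = 0
G(16) = mex{2,1,0} = 3
G(17) = mex{0,3,2} = 1
G(18) = mex{0,3,2} = 1
G(19) = mex{3,2,1} = 0
G(20) = mex{1,2,3} = 0
G(21) = mex{1,0,3} = 2
G(22) = mex{0,0,2} = 1
G(23) = mex{0,3,2} = 1
G(24) = mex{2,1,0} = 3
G(25) = mex{1,1,0} = 2
G(26) = mex{1,0,3} = 2
G(27) = mex{3,0,1} = 2
G(28) = mex{2,2,1} = 0
G(29) = mex{2,1,0} = 3
G(30) = mex{2,1,0} = 3
G(31) = mex{0,3,2} = 1

1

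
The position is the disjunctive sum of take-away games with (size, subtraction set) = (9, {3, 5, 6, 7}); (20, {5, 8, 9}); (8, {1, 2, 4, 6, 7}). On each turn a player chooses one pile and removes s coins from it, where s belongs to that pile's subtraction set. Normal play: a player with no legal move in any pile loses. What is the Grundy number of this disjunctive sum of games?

Pile A, S = {3, 5, 6, 7}:
G(0) = 0
G(1) = mex{} = 0
G(2) = mex{} = 0
G(3) = mex{0} = 1
G(4) = mex{0} = 1
G(5) = mex{0,0} = 1
G(6) = mex{1,0,0} = 2
G(7) = mex{1,0,0,0} = 2
G(8) = mex{1,1,0,0} = 2
G(9) = mex{2,1,1,0} = 3
G_A(9) = 3.
Pile B, S = {5, 8, 9}:
n :  0  1  2  3  4  5  6  7  8  9 10 11 12 13 14 15 16 17 18 19 20
G :  0  0  0  0  0  1  1  1  1  1  2  2  2  2  0  0  0  0  0  1  1
G_B(20) = 1.
Pile C, S = {1, 2, 4, 6, 7}:
G(0) = 0
G(1) = mex{0} = 1
G(2) = mex{1,0} = 2
G(3) = mex{2,1} = 0
G(4) = mex{0,2,0} = 1
G(5) = mex{1,0,1} = 2
G(6) = mex{2,1,2,0} = 3
G(7) = mex{3,2,0,1,0} = 4
G(8) = mex{4,3,1,2,1} = 0
G_C(8) = 0.
Combined Grundy value = 3 ⊕ 1 ⊕ 0 = 2.

2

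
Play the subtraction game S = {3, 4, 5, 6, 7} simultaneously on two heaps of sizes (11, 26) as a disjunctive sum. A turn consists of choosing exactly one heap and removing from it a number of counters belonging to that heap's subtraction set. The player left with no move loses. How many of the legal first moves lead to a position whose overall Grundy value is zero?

6

All heaps use S = {3, 4, 5, 6, 7}:
G(0) = 0
G(1) = mex{} = 0
G(2) = mex{} = 0
G(3) = mex{0} = 1
G(4) = mex{0,0} = 1
G(5) = mex{0,0,0} = 1
G(6) = mex{1,0,0,0} = 2
G(7) = mex{1,1,0,0,0} = 2
G(8) = mex{1,1,1,0,0} = 2
G(9) = mex{2,1,1,1,0} = 3
G(10) = mex{2,2,1,1,1} = 0
G(11) = mex{2,2,2,1,1} = 0
G(12) = mex{3,2,2,2,1} = 0
G(13) = mex{0,3,2,2,2} = 1
G(14) = mex{0,0,3,2,2} = 1
G(15) = mex{0,0,0,3,2} = 1
G(16) = mex{1,0,0,0,3} = 2
G(17) = mex{1,1,0,0,0} = 2
G(18) = mex{1,1,1,0,0} = 2
G(19) = mex{2,1,1,1,0} = 3
G(20) = mex{2,2,1,1,1} = 0
G(21) = mex{2,2,2,1,1} = 0
G(22) = mex{3,2,2,2,1} = 0
G(23) = mex{0,3,2,2,2} = 1
G(24) = mex{0,0,3,2,2} = 1
G(25) = mex{0,0,0,3,2} = 1
G(26) = mex{1,0,0,0,3} = 2
Heap A: G(11) = 0.
Heap B: G(26) = 2.
Combined Grundy value = 0 ⊕ 2 = 2.
A winning move leaves total XOR = 0, i.e. changes one component's Grundy value g to g ⊕ X where X is the current total.
Heap A: need g' = 0⊕2 = 2. Options: 11−3→G=2, 11−4→G=2, 11−5→G=2, 11−6→G=1, 11−7→G=1. Hits: 3.
Heap B: need g' = 2⊕2 = 0. Options: 26−3→G=1, 26−4→G=0, 26−5→G=0, 26−6→G=0, 26−7→G=3. Hits: 3.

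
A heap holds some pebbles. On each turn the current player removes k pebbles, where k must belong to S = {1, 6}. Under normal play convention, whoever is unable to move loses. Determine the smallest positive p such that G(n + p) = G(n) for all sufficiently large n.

G(0) = 0
G(1) = mex{0} = 1
G(2) = mex{1} = 0
G(3) = mex{0} = 1
G(4) = mex{1} = 0
G(5) = mex{0} = 1
G(6) = mex{1,0} = 2
G(7) = mex{2,1} = 0
G(8) = mex{0,0} = 1
G(9) = mex{1,1} = 0
G(10) = mex{0,0} = 1
G(11) = mex{1,1} = 0
G(12) = mex{0,2} = 1
G(13) = mex{1,0} = 2
G(14) = mex{2,1} = 0
G(15) = mex{0,0} = 1
G(n+7) = G(n) holds for n = 0,…,5 (a full window of length max(S) = 6), so the sequence is purely periodic with period 7.

7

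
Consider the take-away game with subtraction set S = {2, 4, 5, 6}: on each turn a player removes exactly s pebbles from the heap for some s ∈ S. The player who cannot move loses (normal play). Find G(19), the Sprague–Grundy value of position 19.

n :  0  1  2  3  4  5  6  7  8  9 10 11 12 13 14 15 16 17 18 19
G :  0  0  1  1  2  2  3  3  0  0  1  1  2  2  3  3  0  0  1  1

1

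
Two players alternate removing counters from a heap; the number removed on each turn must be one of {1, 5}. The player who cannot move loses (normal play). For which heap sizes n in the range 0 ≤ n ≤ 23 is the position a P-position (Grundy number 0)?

0, 2, 4, 6, 8, 10, 12, 14, 16, 18, 20, 22

G(0) = 0
G(1) = mex{0} = 1
G(2) = mex{1} = 0
G(3) = mex{0} = 1
G(4) = mex{1} = 0
G(5) = mex{0,0} = 1
G(6) = mex{1,1} = 0
G(7) = mex{0,0} = 1
G(8) = mex{1,1} = 0
G(9) = mex{0,0} = 1
G(10) = mex{1,1} = 0
G(11) = mex{0,0} = 1
G(12) = mex{1,1} = 0
G(13) = mex{0,0} = 1
G(14) = mex{1,1} = 0
G(15) = mex{0,0} = 1
G(16) = mex{1,1} = 0
G(17) = mex{0,0} = 1
G(18) = mex{1,1} = 0
G(19) = mex{0,0} = 1
G(20) = mex{1,1} = 0
G(21) = mex{0,0} = 1
G(22) = mex{1,1} = 0
G(23) = mex{0,0} = 1
P-positions are exactly the n with G(n) = 0.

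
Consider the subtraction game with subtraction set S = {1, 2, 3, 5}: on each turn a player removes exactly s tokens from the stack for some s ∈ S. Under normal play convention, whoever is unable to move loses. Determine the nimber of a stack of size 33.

1

G(0) = 0
G(1) = mex{0} = 1
G(2) = mex{1,0} = 2
G(3) = mex{2,1,0} = 3
G(4) = mex{3,2,1} = 0
G(5) = mex{0,3,2,0} = 1
G(6) = mex{1,0,3,1} = 2
G(7) = mex{2,1,0,2} = 3
G(8) = mex{3,2,1,3} = 0
G(9) = mex{0,3,2,0} = 1
G(10) = mex{1,0,3,1} = 2
G(11) = mex{2,1,0,2} = 3
G(12) = mex{3,2,1,3} = 0
G(13) = mex{0,3,2,0} = 1
G(14) = mex{1,0,3,1} = 2
G(15) = mex{2,1,0,2} = 3
G(16) = mex{3,2,1,3} = 0
G(17) = mex{0,3,2,0} = 1
G(18) = mex{1,0,3,1} = 2
G(19) = mex{2,1,0,2} = 3
G(20) = mex{3,2,1,3} = 0
G(21) = mex{0,3,2,0} = 1
G(22) = mex{1,0,3,1} = 2
G(23) = mex{2,1,0,2} = 3
G(24) = mex{3,2,1,3} = 0
G(25) = mex{0,3,2,0} = 1
G(26) = mex{1,0,3,1} = 2
G(27) = mex{2,1,0,2} = 3
G(28) = mex{3,2,1,3} = 0
G(29) = mex{0,3,2,0} = 1
G(30) = mex{1,0,3,1} = 2
G(31) = mex{2,1,0,2} = 3
G(32) = mex{3,2,1,3} = 0
G(33) = mex{0,3,2,0} = 1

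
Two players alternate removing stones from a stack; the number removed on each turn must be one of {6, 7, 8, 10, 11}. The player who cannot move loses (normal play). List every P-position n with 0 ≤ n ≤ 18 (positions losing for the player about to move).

0, 1, 2, 3, 4, 5, 17, 18

G(0) = 0
G(1) = mex{} = 0
G(2) = mex{} = 0
G(3) = mex{} = 0
G(4) = mex{} = 0
G(5) = mex{} = 0
G(6) = mex{0} = 1
G(7) = mex{0,0} = 1
G(8) = mex{0,0,0} = 1
G(9) = mex{0,0,0} = 1
G(10) = mex{0,0,0,0} = 1
G(11) = mex{0,0,0,0,0} = 1
G(12) = mex{1,0,0,0,0} = 2
G(13) = mex{1,1,0,0,0} = 2
G(14) = mex{1,1,1,0,0} = 2
G(15) = mex{1,1,1,0,0} = 2
G(16) = mex{1,1,1,1,0} = 2
G(17) = mex{1,1,1,1,1} = 0
G(18) = mex{2,1,1,1,1} = 0
P-positions are exactly the n with G(n) = 0.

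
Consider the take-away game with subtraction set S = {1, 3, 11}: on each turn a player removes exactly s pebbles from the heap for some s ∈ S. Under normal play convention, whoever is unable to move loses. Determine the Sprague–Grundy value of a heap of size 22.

0

G(0) = 0
G(1) = mex{0} = 1
G(2) = mex{1} = 0
G(3) = mex{0,0} = 1
G(4) = mex{1,1} = 0
G(5) = mex{0,0} = 1
G(6) = mex{1,1} = 0
G(7) = mex{0,0} = 1
G(8) = mex{1,1} = 0
G(9) = mex{0,0} = 1
G(10) = mex{1,1} = 0
G(11) = mex{0,0,0} = 1
G(12) = mex{1,1,1} = 0
G(13) = mex{0,0,0} = 1
G(14) = mex{1,1,1} = 0
G(15) = mex{0,0,0} = 1
G(16) = mex{1,1,1} = 0
G(17) = mex{0,0,0} = 1
G(18) = mex{1,1,1} = 0
G(19) = mex{0,0,0} = 1
G(20) = mex{1,1,1} = 0
G(21) = mex{0,0,0} = 1
G(22) = mex{1,1,1} = 0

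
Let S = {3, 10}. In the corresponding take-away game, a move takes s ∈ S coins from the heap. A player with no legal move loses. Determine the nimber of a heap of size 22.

1

n :  0  1  2  3  4  5  6  7  8  9 10 11 12 13 14 15 16 17 18 19 20 21 22
G :  0  0  0  1  1  1  0  0  0  1  1  1  2  0  0  0  1  1  1  0  0  0  1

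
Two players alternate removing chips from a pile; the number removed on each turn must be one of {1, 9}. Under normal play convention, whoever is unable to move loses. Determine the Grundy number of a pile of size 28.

0

n :  0  1  2  3  4  5  6  7  8  9 10 11 12 13 14 15 16 17 18 19 20 21 22 23 24 25 26 27 28
G :  0  1  0  1  0  1  0  1  0  1  0  1  0  1  0  1  0  1  0  1  0  1  0  1  0  1  0  1  0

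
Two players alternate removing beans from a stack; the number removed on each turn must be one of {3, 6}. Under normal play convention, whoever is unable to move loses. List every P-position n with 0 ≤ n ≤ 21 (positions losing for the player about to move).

0, 1, 2, 9, 10, 11, 18, 19, 20

G(0) = 0
G(1) = mex{} = 0
G(2) = mex{} = 0
G(3) = mex{0} = 1
G(4) = mex{0} = 1
G(5) = mex{0} = 1
G(6) = mex{1,0} = 2
G(7) = mex{1,0} = 2
G(8) = mex{1,0} = 2
G(9) = mex{2,1} = 0
G(10) = mex{2,1} = 0
G(11) = mex{2,1} = 0
G(12) = mex{0,2} = 1
G(13) = mex{0,2} = 1
G(14) = mex{0,2} = 1
G(15) = mex{1,0} = 2
G(16) = mex{1,0} = 2
G(17) = mex{1,0} = 2
G(18) = mex{2,1} = 0
G(19) = mex{2,1} = 0
G(20) = mex{2,1} = 0
G(21) = mex{0,2} = 1
P-positions are exactly the n with G(n) = 0.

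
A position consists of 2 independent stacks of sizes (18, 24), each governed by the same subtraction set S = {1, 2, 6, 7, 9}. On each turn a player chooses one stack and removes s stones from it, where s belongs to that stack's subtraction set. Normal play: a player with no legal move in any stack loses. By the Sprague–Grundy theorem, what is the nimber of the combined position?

2

All stacks use S = {1, 2, 6, 7, 9}:
n :  0  1  2  3  4  5  6  7  8  9 10 11 12 13 14 15 16 17 18 19 20 21 22 23 24
G :  0  1  2  0  1  2  3  4  0  1  2  0  1  2  3  4  0  1  2  0  1  2  3  4  0
Stack A: G(18) = 2.
Stack B: G(24) = 0.
Combined Grundy value = 2 ⊕ 0 = 2.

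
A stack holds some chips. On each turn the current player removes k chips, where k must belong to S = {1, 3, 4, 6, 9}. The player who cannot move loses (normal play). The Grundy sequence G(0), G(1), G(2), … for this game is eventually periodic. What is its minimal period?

n :  0  1  2  3  4  5  6  7  8  9 10 11 12 13 14 15 16 17 18 19 20 21 22 23 24 25
G :  0  1  0  1  2  3  2  0  1  4  3  2  0  1  0  1  2  3  2  0  1  4  3  2  0  1
G(n+12) = G(n) holds for n = 0,…,8 (a full window of length max(S) = 9), so the sequence is purely periodic with period 12.

12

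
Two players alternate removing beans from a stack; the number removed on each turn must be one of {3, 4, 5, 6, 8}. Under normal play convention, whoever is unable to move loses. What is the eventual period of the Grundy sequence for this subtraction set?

G(0) = 0
G(1) = mex{} = 0
G(2) = mex{} = 0
G(3) = mex{0} = 1
G(4) = mex{0,0} = 1
G(5) = mex{0,0,0} = 1
G(6) = mex{1,0,0,0} = 2
G(7) = mex{1,1,0,0} = 2
G(8) = mex{1,1,1,0,0} = 2
G(9) = mex{2,1,1,1,0} = 3
G(10) = mex{2,2,1,1,0} = 3
G(11) = mex{2,2,2,1,1} = 0
G(12) = mex{3,2,2,2,1} = 0
G(13) = mex{3,3,2,2,1} = 0
G(14) = mex{0,3,3,2,2} = 1
G(15) = mex{0,0,3,3,2} = 1
G(16) = mex{0,0,0,3,2} = 1
G(17) = mex{1,0,0,0,3} = 2
G(18) = mex{1,1,0,0,3} = 2
G(19) = mex{1,1,1,0,0} = 2
G(20) = mex{2,1,1,1,0} = 3
G(21) = mex{2,2,1,1,0} = 3
G(22) = mex{2,2,2,1,1} = 0
G(23) = mex{3,2,2,2,1} = 0
G(n+11) = G(n) holds for n = 0,…,7 (a full window of length max(S) = 8), so the sequence is purely periodic with period 11.

11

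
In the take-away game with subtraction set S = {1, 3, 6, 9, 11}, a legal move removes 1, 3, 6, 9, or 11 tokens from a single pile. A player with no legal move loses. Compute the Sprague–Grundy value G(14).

0

G(0) = 0
G(1) = mex{0} = 1
G(2) = mex{1} = 0
G(3) = mex{0,0} = 1
G(4) = mex{1,1} = 0
G(5) = mex{0,0} = 1
G(6) = mex{1,1,0} = 2
G(7) = mex{2,0,1} = 3
G(8) = mex{3,1,0} = 2
G(9) = mex{2,2,1,0} = 3
G(10) = mex{3,3,0,1} = 2
G(11) = mex{2,2,1,0,0} = 3
G(12) = mex{3,3,2,1,1} = 0
G(13) = mex{0,2,3,0,0} = 1
G(14) = mex{1,3,2,1,1} = 0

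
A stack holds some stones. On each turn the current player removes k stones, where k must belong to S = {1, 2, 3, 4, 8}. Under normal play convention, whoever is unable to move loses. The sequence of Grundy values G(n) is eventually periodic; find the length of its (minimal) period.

n :  0  1  2  3  4  5  6  7  8  9 10 11 12 13 14
G :  0  1  2  3  4  0  1  2  3  4  0  1  2  3  4
G(n+5) = G(n) holds for n = 0,…,7 (a full window of length max(S) = 8), so the sequence is purely periodic with period 5.

5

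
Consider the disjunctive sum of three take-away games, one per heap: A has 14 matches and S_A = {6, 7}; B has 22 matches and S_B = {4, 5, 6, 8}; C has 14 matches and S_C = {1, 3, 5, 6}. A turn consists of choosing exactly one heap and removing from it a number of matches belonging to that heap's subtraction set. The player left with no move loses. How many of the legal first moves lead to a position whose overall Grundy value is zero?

Heap A, S = {6, 7}:
G(0) = 0
G(1) = mex{} = 0
G(2) = mex{} = 0
G(3) = mex{} = 0
G(4) = mex{} = 0
G(5) = mex{} = 0
G(6) = mex{0} = 1
G(7) = mex{0,0} = 1
G(8) = mex{0,0} = 1
G(9) = mex{0,0} = 1
G(10) = mex{0,0} = 1
G(11) = mex{0,0} = 1
G(12) = mex{1,0} = 2
G(13) = mex{1,1} = 0
G(14) = mex{1,1} = 0
G_A(14) = 0.
Heap B, S = {4, 5, 6, 8}:
G(0) = 0
G(1) = mex{} = 0
G(2) = mex{} = 0
G(3) = mex{} = 0
G(4) = mex{0} = 1
G(5) = mex{0,0} = 1
G(6) = mex{0,0,0} = 1
G(7) = mex{0,0,0} = 1
G(8) = mex{1,0,0,0} = 2
G(9) = mex{1,1,0,0} = 2
G(10) = mex{1,1,1,0} = 2
G(11) = mex{1,1,1,0} = 2
G(12) = mex{2,1,1,1} = 0
G(13) = mex{2,2,1,1} = 0
G(14) = mex{2,2,2,1} = 0
G(15) = mex{2,2,2,1} = 0
G(16) = mex{0,2,2,2} = 1
G(17) = mex{0,0,2,2} = 1
G(18) = mex{0,0,0,2} = 1
G(19) = mex{0,0,0,2} = 1
G(20) = mex{1,0,0,0} = 2
G(21) = mex{1,1,0,0} = 2
G(22) = mex{1,1,1,0} = 2
G_B(22) = 2.
Heap C, S = {1, 3, 5, 6}:
n :  0  1  2  3  4  5  6  7  8  9 10 11 12 13 14
G :  0  1  0  1  0  1  2  3  2  3  2  0  1  0  1
G_C(14) = 1.
Combined Grundy value = 0 ⊕ 2 ⊕ 1 = 3.
A winning move leaves total XOR = 0, i.e. changes one component's Grundy value g to g ⊕ X where X is the current total.
Heap A: need g' = 0⊕3 = 3. Options: 14−6→G=1, 14−7→G=1. Hits: 0.
Heap B: need g' = 2⊕3 = 1. Options: 22−4→G=1, 22−5→G=1, 22−6→G=1, 22−8→G=0. Hits: 3.
Heap C: need g' = 1⊕3 = 2. Options: 14−1→G=0, 14−3→G=0, 14−5→G=3, 14−6→G=2. Hits: 1.

4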